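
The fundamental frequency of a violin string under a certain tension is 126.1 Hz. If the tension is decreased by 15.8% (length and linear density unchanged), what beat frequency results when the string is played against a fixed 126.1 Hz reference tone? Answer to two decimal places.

For a string, f ∝ √T, so the new frequency is 126.1·√0.842 = 115.7101 Hz.
f_beat = |115.7101 − 126.1| = 10.39 Hz.

10.39 Hz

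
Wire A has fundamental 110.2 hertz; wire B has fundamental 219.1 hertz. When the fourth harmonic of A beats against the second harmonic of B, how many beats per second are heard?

2.6 Hz

Fourth harmonic of the first: 4·110.2 = 440.8 Hz.
Second harmonic of the second: 2·219.1 = 438.2 Hz.
f_beat = |440.8 − 438.2| = 2.6 Hz.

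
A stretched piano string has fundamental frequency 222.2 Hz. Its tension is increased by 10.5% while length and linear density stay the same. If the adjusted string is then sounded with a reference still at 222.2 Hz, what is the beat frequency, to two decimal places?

For a string, f ∝ √T, so the new frequency is 222.2·√1.105 = 233.5744 Hz.
f_beat = |233.5744 − 222.2| = 11.37 Hz.

11.37 Hz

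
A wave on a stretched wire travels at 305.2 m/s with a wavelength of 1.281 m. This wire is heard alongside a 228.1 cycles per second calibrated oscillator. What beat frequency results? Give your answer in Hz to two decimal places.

Source frequency f = v/λ = 305.2/1.281 = 238.2514 Hz.
f_beat = |238.2514 − 228.1| = 10.15 Hz.

10.15 Hz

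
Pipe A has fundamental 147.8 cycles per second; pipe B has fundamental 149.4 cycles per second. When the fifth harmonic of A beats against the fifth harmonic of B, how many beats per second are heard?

8.0 Hz

Fifth harmonic of the first: 5·147.8 = 739.0 Hz.
Fifth harmonic of the second: 5·149.4 = 747.0 Hz.
f_beat = |739.0 − 747.0| = 8.0 Hz.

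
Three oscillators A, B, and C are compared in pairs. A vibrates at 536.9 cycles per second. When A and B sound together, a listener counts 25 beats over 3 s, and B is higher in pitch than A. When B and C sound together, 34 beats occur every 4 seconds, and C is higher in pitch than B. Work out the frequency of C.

A–B: Beat frequency = 25/3 = 8.3333 Hz.
B is above A, so f_B = 536.9 + 8.3333 = 545.2333 Hz.
B–C: Beat frequency = 34/4 = 8.5 Hz.
C is above B, so f_C = 545.2333 + 8.5 = 553.7333 Hz.

553.7333 Hz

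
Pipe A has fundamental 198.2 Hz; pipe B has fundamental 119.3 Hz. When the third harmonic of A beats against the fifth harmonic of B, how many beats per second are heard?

1.9 Hz

Third harmonic of the first: 3·198.2 = 594.6 Hz.
Fifth harmonic of the second: 5·119.3 = 596.5 Hz.
f_beat = |594.6 − 596.5| = 1.9 Hz.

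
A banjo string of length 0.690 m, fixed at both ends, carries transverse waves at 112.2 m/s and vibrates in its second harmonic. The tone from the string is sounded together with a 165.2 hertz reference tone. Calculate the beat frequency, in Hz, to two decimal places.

For a string fixed at both ends, f_n = n·v/(2L) = 2·112.2/(2·0.690) = 162.6087 Hz.
f_beat = |162.6087 − 165.2| = 2.59 Hz.

2.59 Hz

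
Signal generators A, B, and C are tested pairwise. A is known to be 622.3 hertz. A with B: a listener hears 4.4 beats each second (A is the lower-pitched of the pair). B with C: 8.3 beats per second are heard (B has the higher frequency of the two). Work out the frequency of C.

B is above A, so f_B = 622.3 + 4.4 = 626.7 Hz.
C is below B, so f_C = 626.7 − 8.3 = 618.4 Hz.

618.4 Hz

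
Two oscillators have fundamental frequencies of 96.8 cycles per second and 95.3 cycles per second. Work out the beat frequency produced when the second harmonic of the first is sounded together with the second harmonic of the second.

3.0 Hz

Second harmonic of the first: 2·96.8 = 193.6 Hz.
Second harmonic of the second: 2·95.3 = 190.6 Hz.
f_beat = |193.6 − 190.6| = 3.0 Hz.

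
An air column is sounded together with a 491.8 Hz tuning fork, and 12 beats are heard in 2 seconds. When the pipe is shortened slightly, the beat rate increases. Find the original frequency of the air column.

Beat frequency = 12/2 = 6 Hz.
|f − 491.8| = 6, so the air column was at either 485.8 Hz or 497.8 Hz.
A shorter pipe has a higher fundamental; the adjustment raises the air column's frequency.
The beat rate rose, so the adjustment moved the air column further from 491.8 Hz — it was already above the reference.

497.8 Hz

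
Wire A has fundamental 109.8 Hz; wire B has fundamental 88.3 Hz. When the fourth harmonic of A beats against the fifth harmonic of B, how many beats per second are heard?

2.3 Hz

Fourth harmonic of the first: 4·109.8 = 439.2 Hz.
Fifth harmonic of the second: 5·88.3 = 441.5 Hz.
f_beat = |439.2 − 441.5| = 2.3 Hz.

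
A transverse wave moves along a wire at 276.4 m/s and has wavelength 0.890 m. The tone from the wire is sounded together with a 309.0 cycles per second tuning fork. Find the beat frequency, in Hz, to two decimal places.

1.56 Hz

Source frequency f = v/λ = 276.4/0.890 = 310.5618 Hz.
f_beat = |310.5618 − 309.0| = 1.56 Hz.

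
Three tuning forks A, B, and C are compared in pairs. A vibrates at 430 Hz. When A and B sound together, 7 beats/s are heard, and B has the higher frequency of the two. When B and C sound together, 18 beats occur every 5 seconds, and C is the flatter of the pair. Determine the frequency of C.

433.4 Hz

B is above A, so f_B = 430 + 7 = 437 Hz.
B–C: Beat frequency = 18/5 = 3.6 Hz.
C is below B, so f_C = 437 − 3.6 = 433.4 Hz.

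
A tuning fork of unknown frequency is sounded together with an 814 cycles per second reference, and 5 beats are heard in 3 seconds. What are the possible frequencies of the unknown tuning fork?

Beat frequency = 5/3 = 1.6667 Hz.
|f − 814| = 1.6667, so f = 814 ± 1.6667.

812.3333 Hz or 815.6667 Hz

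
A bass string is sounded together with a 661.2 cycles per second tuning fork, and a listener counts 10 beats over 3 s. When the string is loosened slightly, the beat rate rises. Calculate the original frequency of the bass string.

657.8667 Hz

Beat frequency = 10/3 = 3.3333 Hz.
|f − 661.2| = 3.3333, so the bass string was at either 657.8667 Hz or 664.5333 Hz.
Reducing tension lowers a string's frequency; the adjustment lowers the bass string's frequency.
The beat rate rose, so the adjustment moved the bass string further from 661.2 Hz — it was already below the reference.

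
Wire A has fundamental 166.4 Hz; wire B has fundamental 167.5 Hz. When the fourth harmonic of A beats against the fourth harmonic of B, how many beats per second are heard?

Fourth harmonic of the first: 4·166.4 = 665.6 Hz.
Fourth harmonic of the second: 4·167.5 = 670.0 Hz.
f_beat = |665.6 − 670.0| = 4.4 Hz.

4.4 Hz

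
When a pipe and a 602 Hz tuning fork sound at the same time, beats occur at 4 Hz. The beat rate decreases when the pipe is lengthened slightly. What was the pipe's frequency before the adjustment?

|f − 602| = 4, so the pipe was at either 598 Hz or 606 Hz.
A longer pipe has a lower fundamental; the adjustment lowers the pipe's frequency.
The beat rate fell, so the adjustment moved the pipe toward 602 Hz — it must have started above the reference.

606 Hz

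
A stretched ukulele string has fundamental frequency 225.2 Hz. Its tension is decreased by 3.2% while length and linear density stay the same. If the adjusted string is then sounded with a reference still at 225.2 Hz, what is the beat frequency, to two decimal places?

For a string, f ∝ √T, so the new frequency is 225.2·√0.968 = 221.5675 Hz.
f_beat = |221.5675 − 225.2| = 3.63 Hz.

3.63 Hz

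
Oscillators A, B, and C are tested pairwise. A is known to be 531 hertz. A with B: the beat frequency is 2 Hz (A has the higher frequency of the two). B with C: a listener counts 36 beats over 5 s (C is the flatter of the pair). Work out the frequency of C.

B is below A, so f_B = 531 − 2 = 529 Hz.
B–C: Beat frequency = 36/5 = 7.2 Hz.
C is below B, so f_C = 529 − 7.2 = 521.8 Hz.

521.8 Hz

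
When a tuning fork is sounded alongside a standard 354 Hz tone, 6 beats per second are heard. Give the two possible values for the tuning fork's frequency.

|f − 354| = 6, so f = 354 ± 6.

348 Hz or 360 Hz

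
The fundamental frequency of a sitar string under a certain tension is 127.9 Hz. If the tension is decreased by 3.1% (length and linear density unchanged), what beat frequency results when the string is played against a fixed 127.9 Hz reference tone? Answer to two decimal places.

For a string, f ∝ √T, so the new frequency is 127.9·√0.969 = 125.9019 Hz.
f_beat = |125.9019 − 127.9| = 2.00 Hz.

2.00 Hz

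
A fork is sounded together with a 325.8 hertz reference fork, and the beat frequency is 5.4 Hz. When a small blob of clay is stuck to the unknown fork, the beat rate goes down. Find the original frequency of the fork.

331.2 Hz

|f − 325.8| = 5.4, so the fork was at either 320.4 Hz or 331.2 Hz.
Adding mass to a fork lowers its frequency; the adjustment lowers the fork's frequency.
The beat rate fell, so the adjustment moved the fork toward 325.8 Hz — it must have started above the reference.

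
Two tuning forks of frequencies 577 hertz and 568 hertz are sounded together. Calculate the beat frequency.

Beats arise from superposition of two nearby frequencies; the beat rate is |f₁ − f₂|.
|577 − 568| = 9 Hz.

9 Hz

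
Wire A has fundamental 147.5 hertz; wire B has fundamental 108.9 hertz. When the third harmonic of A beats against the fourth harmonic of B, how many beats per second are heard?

6.9 Hz

Third harmonic of the first: 3·147.5 = 442.5 Hz.
Fourth harmonic of the second: 4·108.9 = 435.6 Hz.
f_beat = |442.5 − 435.6| = 6.9 Hz.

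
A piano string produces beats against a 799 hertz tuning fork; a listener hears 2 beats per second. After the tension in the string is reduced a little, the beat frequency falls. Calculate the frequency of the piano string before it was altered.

|f − 799| = 2, so the piano string was at either 797 Hz or 801 Hz.
Lower tension means lower frequency; the adjustment lowers the piano string's frequency.
The beat rate fell, so the adjustment moved the piano string toward 799 Hz — it must have started above the reference.

801 Hz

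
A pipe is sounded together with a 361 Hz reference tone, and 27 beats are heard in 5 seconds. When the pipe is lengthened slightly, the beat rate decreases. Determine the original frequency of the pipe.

Beat frequency = 27/5 = 5.4 Hz.
|f − 361| = 5.4, so the pipe was at either 355.6 Hz or 366.4 Hz.
A longer pipe has a lower fundamental; the adjustment lowers the pipe's frequency.
The beat rate fell, so the adjustment moved the pipe toward 361 Hz — it must have started above the reference.

366.4 Hz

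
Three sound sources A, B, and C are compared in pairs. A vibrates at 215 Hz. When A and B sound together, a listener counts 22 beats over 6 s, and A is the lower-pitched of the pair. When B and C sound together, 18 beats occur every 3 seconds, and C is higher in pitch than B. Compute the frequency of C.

224.6667 Hz

A–B: Beat frequency = 22/6 = 3.6667 Hz.
B is above A, so f_B = 215 + 3.6667 = 218.6667 Hz.
B–C: Beat frequency = 18/3 = 6 Hz.
C is above B, so f_C = 218.6667 + 6 = 224.6667 Hz.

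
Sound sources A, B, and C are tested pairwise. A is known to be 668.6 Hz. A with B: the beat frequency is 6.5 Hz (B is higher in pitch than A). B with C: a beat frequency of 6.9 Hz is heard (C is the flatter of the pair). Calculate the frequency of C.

B is above A, so f_B = 668.6 + 6.5 = 675.1 Hz.
C is below B, so f_C = 675.1 − 6.9 = 668.2 Hz.

668.2 Hz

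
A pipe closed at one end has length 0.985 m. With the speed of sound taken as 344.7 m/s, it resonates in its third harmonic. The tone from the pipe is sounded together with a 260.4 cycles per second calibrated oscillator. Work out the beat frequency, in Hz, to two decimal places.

Closed pipe (odd harmonics): f_n = n·v/(4L) = 3·344.7/(4·0.985) = 262.4619 Hz.
f_beat = |262.4619 − 260.4| = 2.06 Hz.

2.06 Hz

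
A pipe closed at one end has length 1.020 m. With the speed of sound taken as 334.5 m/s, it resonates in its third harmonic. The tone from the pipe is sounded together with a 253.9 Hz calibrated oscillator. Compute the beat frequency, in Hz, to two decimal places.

Closed pipe (odd harmonics): f_n = n·v/(4L) = 3·334.5/(4·1.020) = 245.9559 Hz.
f_beat = |245.9559 − 253.9| = 7.94 Hz.

7.94 Hz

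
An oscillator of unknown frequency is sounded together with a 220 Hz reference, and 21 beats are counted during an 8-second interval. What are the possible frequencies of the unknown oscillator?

217.375 Hz or 222.625 Hz

Beat frequency = 21/8 = 2.625 Hz.
|f − 220| = 2.625, so f = 220 ± 2.625.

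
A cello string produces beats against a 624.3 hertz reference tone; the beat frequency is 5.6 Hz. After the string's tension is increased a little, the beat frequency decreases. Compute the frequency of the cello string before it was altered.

618.7 Hz

|f − 624.3| = 5.6, so the cello string was at either 618.7 Hz or 629.9 Hz.
Higher tension means higher frequency; the adjustment raises the cello string's frequency.
The beat rate fell, so the adjustment moved the cello string toward 624.3 Hz — it must have started below the reference.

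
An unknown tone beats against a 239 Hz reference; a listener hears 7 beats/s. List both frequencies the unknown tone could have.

232 Hz or 246 Hz

|f − 239| = 7, so f = 239 ± 7.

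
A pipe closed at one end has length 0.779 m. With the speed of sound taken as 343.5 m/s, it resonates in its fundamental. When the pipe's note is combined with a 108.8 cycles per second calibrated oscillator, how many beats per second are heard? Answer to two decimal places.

1.44 Hz

Closed pipe (odd harmonics): f_n = n·v/(4L) = 1·343.5/(4·0.779) = 110.2375 Hz.
f_beat = |110.2375 − 108.8| = 1.44 Hz.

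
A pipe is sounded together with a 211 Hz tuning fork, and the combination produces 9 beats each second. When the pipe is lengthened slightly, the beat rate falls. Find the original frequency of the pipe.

220 Hz

|f − 211| = 9, so the pipe was at either 202 Hz or 220 Hz.
A longer pipe has a lower fundamental; the adjustment lowers the pipe's frequency.
The beat rate fell, so the adjustment moved the pipe toward 211 Hz — it must have started above the reference.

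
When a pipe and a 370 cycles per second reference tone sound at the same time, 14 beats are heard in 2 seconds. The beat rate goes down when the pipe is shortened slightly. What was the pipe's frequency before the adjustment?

Beat frequency = 14/2 = 7 Hz.
|f − 370| = 7, so the pipe was at either 363 Hz or 377 Hz.
A shorter pipe has a higher fundamental; the adjustment raises the pipe's frequency.
The beat rate fell, so the adjustment moved the pipe toward 370 Hz — it must have started below the reference.

363 Hz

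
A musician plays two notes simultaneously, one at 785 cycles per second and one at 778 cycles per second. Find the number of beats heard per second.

f_beat = |f₁ − f₂|.
|785 − 778| = 7 Hz.

7 Hz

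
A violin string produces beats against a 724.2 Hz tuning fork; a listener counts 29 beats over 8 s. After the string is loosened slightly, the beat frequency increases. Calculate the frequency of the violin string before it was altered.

Beat frequency = 29/8 = 3.625 Hz.
|f − 724.2| = 3.625, so the violin string was at either 720.575 Hz or 727.825 Hz.
Reducing tension lowers a string's frequency; the adjustment lowers the violin string's frequency.
The beat rate rose, so the adjustment moved the violin string further from 724.2 Hz — it was already below the reference.

720.575 Hz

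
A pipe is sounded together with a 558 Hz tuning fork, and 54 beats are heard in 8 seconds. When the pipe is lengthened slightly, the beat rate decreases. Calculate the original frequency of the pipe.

564.75 Hz

Beat frequency = 54/8 = 6.75 Hz.
|f − 558| = 6.75, so the pipe was at either 551.25 Hz or 564.75 Hz.
A longer pipe has a lower fundamental; the adjustment lowers the pipe's frequency.
The beat rate fell, so the adjustment moved the pipe toward 558 Hz — it must have started above the reference.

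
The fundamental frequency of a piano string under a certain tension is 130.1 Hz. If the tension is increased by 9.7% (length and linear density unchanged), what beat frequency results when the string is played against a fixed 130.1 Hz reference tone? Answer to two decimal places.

For a string, f ∝ √T, so the new frequency is 130.1·√1.097 = 136.2638 Hz.
f_beat = |136.2638 − 130.1| = 6.16 Hz.

6.16 Hz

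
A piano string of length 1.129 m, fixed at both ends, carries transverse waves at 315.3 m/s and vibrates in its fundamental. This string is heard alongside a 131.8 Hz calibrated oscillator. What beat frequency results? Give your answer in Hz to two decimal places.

7.84 Hz

For a string fixed at both ends, f_n = n·v/(2L) = 1·315.3/(2·1.129) = 139.6368 Hz.
f_beat = |139.6368 − 131.8| = 7.84 Hz.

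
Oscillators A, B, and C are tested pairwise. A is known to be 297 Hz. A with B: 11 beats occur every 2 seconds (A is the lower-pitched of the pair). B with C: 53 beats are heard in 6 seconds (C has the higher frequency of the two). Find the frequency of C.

311.3333 Hz

A–B: Beat frequency = 11/2 = 5.5 Hz.
B is above A, so f_B = 297 + 5.5 = 302.5 Hz.
B–C: Beat frequency = 53/6 = 8.8333 Hz.
C is above B, so f_C = 302.5 + 8.8333 = 311.3333 Hz.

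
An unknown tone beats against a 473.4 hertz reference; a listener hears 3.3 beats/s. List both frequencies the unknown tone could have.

|f − 473.4| = 3.3, so f = 473.4 ± 3.3.

470.1 Hz or 476.7 Hz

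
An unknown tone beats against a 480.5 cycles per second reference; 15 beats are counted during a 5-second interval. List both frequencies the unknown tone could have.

477.5 Hz or 483.5 Hz

Beat frequency = 15/5 = 3 Hz.
|f − 480.5| = 3, so f = 480.5 ± 3.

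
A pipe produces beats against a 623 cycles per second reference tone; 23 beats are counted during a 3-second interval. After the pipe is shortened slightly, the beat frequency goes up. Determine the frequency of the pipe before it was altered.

630.6667 Hz

Beat frequency = 23/3 = 7.6667 Hz.
|f − 623| = 7.6667, so the pipe was at either 615.3333 Hz or 630.6667 Hz.
A shorter pipe has a higher fundamental; the adjustment raises the pipe's frequency.
The beat rate rose, so the adjustment moved the pipe further from 623 Hz — it was already above the reference.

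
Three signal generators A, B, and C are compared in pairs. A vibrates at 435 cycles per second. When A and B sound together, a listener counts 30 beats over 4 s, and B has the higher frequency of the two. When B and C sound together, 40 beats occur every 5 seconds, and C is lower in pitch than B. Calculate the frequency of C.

A–B: Beat frequency = 30/4 = 7.5 Hz.
B is above A, so f_B = 435 + 7.5 = 442.5 Hz.
B–C: Beat frequency = 40/5 = 8 Hz.
C is below B, so f_C = 442.5 − 8 = 434.5 Hz.

434.5 Hz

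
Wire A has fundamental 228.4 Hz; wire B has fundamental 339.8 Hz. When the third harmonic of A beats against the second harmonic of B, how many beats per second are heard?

5.6 Hz

Third harmonic of the first: 3·228.4 = 685.2 Hz.
Second harmonic of the second: 2·339.8 = 679.6 Hz.
f_beat = |685.2 − 679.6| = 5.6 Hz.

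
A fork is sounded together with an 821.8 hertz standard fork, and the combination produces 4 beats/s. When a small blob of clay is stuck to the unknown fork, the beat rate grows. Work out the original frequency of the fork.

|f − 821.8| = 4, so the fork was at either 817.8 Hz or 825.8 Hz.
Adding mass to a fork lowers its frequency; the adjustment lowers the fork's frequency.
The beat rate rose, so the adjustment moved the fork further from 821.8 Hz — it was already below the reference.

817.8 Hz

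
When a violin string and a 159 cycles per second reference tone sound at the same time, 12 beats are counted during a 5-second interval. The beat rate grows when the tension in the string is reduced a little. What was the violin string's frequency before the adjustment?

Beat frequency = 12/5 = 2.4 Hz.
|f − 159| = 2.4, so the violin string was at either 156.6 Hz or 161.4 Hz.
Lower tension means lower frequency; the adjustment lowers the violin string's frequency.
The beat rate rose, so the adjustment moved the violin string further from 159 Hz — it was already below the reference.

156.6 Hz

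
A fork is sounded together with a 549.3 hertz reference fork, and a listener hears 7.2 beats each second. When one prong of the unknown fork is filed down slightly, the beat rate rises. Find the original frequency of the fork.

|f − 549.3| = 7.2, so the fork was at either 542.1 Hz or 556.5 Hz.
Filing a prong removes mass and raises the fork's frequency; the adjustment raises the fork's frequency.
The beat rate rose, so the adjustment moved the fork further from 549.3 Hz — it was already above the reference.

556.5 Hz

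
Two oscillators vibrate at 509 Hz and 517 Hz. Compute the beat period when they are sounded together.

0.125 s

f_beat = |509 − 517| = 8 Hz.
Beat period T = 1 / f_beat = 1 / 8 s.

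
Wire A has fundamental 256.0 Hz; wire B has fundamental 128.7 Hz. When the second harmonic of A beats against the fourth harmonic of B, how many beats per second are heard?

2.8 Hz

Second harmonic of the first: 2·256.0 = 512.0 Hz.
Fourth harmonic of the second: 4·128.7 = 514.8 Hz.
f_beat = |512.0 − 514.8| = 2.8 Hz.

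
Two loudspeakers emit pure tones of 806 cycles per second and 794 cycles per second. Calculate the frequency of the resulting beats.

12 Hz

f_beat = |f₁ − f₂|.
|806 − 794| = 12 Hz.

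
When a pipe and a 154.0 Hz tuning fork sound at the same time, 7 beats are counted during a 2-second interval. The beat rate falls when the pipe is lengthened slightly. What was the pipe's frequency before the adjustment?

157.5 Hz

Beat frequency = 7/2 = 3.5 Hz.
|f − 154.0| = 3.5, so the pipe was at either 150.5 Hz or 157.5 Hz.
A longer pipe has a lower fundamental; the adjustment lowers the pipe's frequency.
The beat rate fell, so the adjustment moved the pipe toward 154.0 Hz — it must have started above the reference.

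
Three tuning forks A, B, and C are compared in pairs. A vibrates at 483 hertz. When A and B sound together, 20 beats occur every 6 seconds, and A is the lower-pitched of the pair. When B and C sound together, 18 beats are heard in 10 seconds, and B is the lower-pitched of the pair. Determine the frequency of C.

488.1333 Hz

A–B: Beat frequency = 20/6 = 3.3333 Hz.
B is above A, so f_B = 483 + 3.3333 = 486.3333 Hz.
B–C: Beat frequency = 18/10 = 1.8 Hz.
C is above B, so f_C = 486.3333 + 1.8 = 488.1333 Hz.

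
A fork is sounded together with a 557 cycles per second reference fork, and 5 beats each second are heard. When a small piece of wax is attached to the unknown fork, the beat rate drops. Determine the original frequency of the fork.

562 Hz

|f − 557| = 5, so the fork was at either 552 Hz or 562 Hz.
Loading a fork with wax lowers its frequency; the adjustment lowers the fork's frequency.
The beat rate fell, so the adjustment moved the fork toward 557 Hz — it must have started above the reference.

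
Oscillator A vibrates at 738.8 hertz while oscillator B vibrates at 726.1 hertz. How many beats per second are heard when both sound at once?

f_beat = |f₁ − f₂|.
|738.8 − 726.1| = 12.7 Hz.

12.7 Hz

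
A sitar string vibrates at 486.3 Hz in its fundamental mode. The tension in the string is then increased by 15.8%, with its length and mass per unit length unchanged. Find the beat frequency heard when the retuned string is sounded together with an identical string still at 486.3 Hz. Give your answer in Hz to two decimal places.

37.01 Hz

For a string, f ∝ √T, so the new frequency is 486.3·√1.158 = 523.3094 Hz.
f_beat = |523.3094 − 486.3| = 37.01 Hz.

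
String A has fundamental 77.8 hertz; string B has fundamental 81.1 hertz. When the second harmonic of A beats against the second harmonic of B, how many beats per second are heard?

Second harmonic of the first: 2·77.8 = 155.6 Hz.
Second harmonic of the second: 2·81.1 = 162.2 Hz.
f_beat = |155.6 − 162.2| = 6.6 Hz.

6.6 Hz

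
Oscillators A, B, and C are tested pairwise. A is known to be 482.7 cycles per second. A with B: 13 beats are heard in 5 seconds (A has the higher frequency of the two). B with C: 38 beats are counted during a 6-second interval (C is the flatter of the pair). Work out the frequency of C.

A–B: Beat frequency = 13/5 = 2.6 Hz.
B is below A, so f_B = 482.7 − 2.6 = 480.1 Hz.
B–C: Beat frequency = 38/6 = 6.3333 Hz.
C is below B, so f_C = 480.1 − 6.3333 = 473.7667 Hz.

473.7667 Hz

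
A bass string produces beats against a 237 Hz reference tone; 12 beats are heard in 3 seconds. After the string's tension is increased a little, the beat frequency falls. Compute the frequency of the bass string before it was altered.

Beat frequency = 12/3 = 4 Hz.
|f − 237| = 4, so the bass string was at either 233 Hz or 241 Hz.
Higher tension means higher frequency; the adjustment raises the bass string's frequency.
The beat rate fell, so the adjustment moved the bass string toward 237 Hz — it must have started below the reference.

233 Hz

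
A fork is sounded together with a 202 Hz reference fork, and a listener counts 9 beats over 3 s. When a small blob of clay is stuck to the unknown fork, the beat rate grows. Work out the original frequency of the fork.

199 Hz

Beat frequency = 9/3 = 3 Hz.
|f − 202| = 3, so the fork was at either 199 Hz or 205 Hz.
Adding mass to a fork lowers its frequency; the adjustment lowers the fork's frequency.
The beat rate rose, so the adjustment moved the fork further from 202 Hz — it was already below the reference.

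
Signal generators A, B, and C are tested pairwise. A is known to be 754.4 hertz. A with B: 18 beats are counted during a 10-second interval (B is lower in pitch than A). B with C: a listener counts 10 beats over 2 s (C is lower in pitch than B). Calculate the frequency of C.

747.6 Hz

A–B: Beat frequency = 18/10 = 1.8 Hz.
B is below A, so f_B = 754.4 − 1.8 = 752.6 Hz.
B–C: Beat frequency = 10/2 = 5 Hz.
C is below B, so f_C = 752.6 − 5 = 747.6 Hz.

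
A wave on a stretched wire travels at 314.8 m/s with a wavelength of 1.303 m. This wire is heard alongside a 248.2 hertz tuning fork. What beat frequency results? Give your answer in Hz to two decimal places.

6.60 Hz

Source frequency f = v/λ = 314.8/1.303 = 241.5963 Hz.
f_beat = |241.5963 − 248.2| = 6.60 Hz.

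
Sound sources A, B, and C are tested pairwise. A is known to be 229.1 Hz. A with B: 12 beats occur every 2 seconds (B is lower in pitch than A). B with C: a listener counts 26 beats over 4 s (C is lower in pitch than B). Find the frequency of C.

216.6 Hz

A–B: Beat frequency = 12/2 = 6 Hz.
B is below A, so f_B = 229.1 − 6 = 223.1 Hz.
B–C: Beat frequency = 26/4 = 6.5 Hz.
C is below B, so f_C = 223.1 − 6.5 = 216.6 Hz.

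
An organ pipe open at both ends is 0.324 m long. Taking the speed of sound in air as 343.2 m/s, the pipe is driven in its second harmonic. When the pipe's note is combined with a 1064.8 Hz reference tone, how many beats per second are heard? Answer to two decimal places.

Open pipe: f_n = n·v/(2L) = 2·343.2/(2·0.324) = 1059.2593 Hz.
f_beat = |1059.2593 − 1064.8| = 5.54 Hz.

5.54 Hz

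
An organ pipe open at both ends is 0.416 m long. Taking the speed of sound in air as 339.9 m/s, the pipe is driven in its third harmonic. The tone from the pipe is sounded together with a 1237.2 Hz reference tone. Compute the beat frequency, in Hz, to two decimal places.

Open pipe: f_n = n·v/(2L) = 3·339.9/(2·0.416) = 1225.6010 Hz.
f_beat = |1225.6010 − 1237.2| = 11.60 Hz.

11.60 Hz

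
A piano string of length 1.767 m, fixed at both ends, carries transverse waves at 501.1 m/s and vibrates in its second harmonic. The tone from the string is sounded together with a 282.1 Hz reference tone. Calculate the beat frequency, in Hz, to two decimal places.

1.49 Hz

For a string fixed at both ends, f_n = n·v/(2L) = 2·501.1/(2·1.767) = 283.5880 Hz.
f_beat = |283.5880 − 282.1| = 1.49 Hz.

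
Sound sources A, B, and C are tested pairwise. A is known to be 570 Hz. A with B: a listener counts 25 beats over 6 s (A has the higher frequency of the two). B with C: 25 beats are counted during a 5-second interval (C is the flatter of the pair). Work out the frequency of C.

560.8333 Hz

A–B: Beat frequency = 25/6 = 4.1667 Hz.
B is below A, so f_B = 570 − 4.1667 = 565.8333 Hz.
B–C: Beat frequency = 25/5 = 5 Hz.
C is below B, so f_C = 565.8333 − 5 = 560.8333 Hz.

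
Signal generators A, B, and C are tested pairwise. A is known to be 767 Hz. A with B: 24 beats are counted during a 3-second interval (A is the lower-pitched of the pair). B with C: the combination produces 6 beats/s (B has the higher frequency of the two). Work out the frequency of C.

769 Hz

A–B: Beat frequency = 24/3 = 8 Hz.
B is above A, so f_B = 767 + 8 = 775 Hz.
C is below B, so f_C = 775 − 6 = 769 Hz.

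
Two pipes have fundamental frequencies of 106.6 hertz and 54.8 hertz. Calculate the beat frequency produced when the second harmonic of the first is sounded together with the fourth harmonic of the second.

6.0 Hz

Second harmonic of the first: 2·106.6 = 213.2 Hz.
Fourth harmonic of the second: 4·54.8 = 219.2 Hz.
f_beat = |213.2 − 219.2| = 6.0 Hz.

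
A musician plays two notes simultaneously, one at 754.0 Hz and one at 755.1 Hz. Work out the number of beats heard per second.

The beat frequency equals the magnitude of the frequency difference.
|754.0 − 755.1| = 1.1 Hz.

1.1 Hz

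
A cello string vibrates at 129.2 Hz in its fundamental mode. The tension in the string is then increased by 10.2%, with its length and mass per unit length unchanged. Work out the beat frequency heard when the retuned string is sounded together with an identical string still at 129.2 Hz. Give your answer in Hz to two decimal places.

6.43 Hz

For a string, f ∝ √T, so the new frequency is 129.2·√1.102 = 135.6292 Hz.
f_beat = |135.6292 − 129.2| = 6.43 Hz.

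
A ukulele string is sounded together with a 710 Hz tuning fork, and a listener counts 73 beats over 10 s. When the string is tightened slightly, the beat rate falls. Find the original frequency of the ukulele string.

702.7 Hz

Beat frequency = 73/10 = 7.3 Hz.
|f − 710| = 7.3, so the ukulele string was at either 702.7 Hz or 717.3 Hz.
Increasing tension raises a string's frequency; the adjustment raises the ukulele string's frequency.
The beat rate fell, so the adjustment moved the ukulele string toward 710 Hz — it must have started below the reference.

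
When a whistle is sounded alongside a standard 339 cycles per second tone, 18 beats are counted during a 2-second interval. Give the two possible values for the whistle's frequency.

Beat frequency = 18/2 = 9 Hz.
|f − 339| = 9, so f = 339 ± 9.

330 Hz or 348 Hz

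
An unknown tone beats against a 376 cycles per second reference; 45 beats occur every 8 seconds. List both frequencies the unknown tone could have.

Beat frequency = 45/8 = 5.625 Hz.
|f − 376| = 5.625, so f = 376 ± 5.625.

370.375 Hz or 381.625 Hz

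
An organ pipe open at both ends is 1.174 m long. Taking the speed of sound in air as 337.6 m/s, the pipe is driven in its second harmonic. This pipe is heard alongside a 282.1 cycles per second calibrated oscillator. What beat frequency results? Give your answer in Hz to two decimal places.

Open pipe: f_n = n·v/(2L) = 2·337.6/(2·1.174) = 287.5639 Hz.
f_beat = |287.5639 − 282.1| = 5.46 Hz.

5.46 Hz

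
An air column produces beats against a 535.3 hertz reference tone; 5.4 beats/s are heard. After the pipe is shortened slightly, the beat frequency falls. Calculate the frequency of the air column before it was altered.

529.9 Hz

|f − 535.3| = 5.4, so the air column was at either 529.9 Hz or 540.7 Hz.
A shorter pipe has a higher fundamental; the adjustment raises the air column's frequency.
The beat rate fell, so the adjustment moved the air column toward 535.3 Hz — it must have started below the reference.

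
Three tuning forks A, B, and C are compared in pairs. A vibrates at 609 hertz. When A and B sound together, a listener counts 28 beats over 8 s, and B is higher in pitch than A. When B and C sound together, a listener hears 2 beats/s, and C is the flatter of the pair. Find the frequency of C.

A–B: Beat frequency = 28/8 = 3.5 Hz.
B is above A, so f_B = 609 + 3.5 = 612.5 Hz.
C is below B, so f_C = 612.5 − 2 = 610.5 Hz.

610.5 Hz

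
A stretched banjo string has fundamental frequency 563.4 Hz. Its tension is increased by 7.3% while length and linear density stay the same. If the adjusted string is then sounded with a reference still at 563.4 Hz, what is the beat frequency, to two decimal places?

20.20 Hz

For a string, f ∝ √T, so the new frequency is 563.4·√1.073 = 583.6019 Hz.
f_beat = |583.6019 − 563.4| = 20.20 Hz.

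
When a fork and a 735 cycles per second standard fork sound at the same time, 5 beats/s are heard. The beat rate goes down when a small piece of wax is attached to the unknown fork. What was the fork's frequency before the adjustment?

|f − 735| = 5, so the fork was at either 730 Hz or 740 Hz.
Loading a fork with wax lowers its frequency; the adjustment lowers the fork's frequency.
The beat rate fell, so the adjustment moved the fork toward 735 Hz — it must have started above the reference.

740 Hz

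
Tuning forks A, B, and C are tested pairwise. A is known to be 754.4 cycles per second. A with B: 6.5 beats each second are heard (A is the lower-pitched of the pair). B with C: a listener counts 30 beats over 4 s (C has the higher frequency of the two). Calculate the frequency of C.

768.4 Hz

B is above A, so f_B = 754.4 + 6.5 = 760.9 Hz.
B–C: Beat frequency = 30/4 = 7.5 Hz.
C is above B, so f_C = 760.9 + 7.5 = 768.4 Hz.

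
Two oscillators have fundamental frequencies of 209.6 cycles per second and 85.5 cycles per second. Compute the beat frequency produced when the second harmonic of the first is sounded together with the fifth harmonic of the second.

Second harmonic of the first: 2·209.6 = 419.2 Hz.
Fifth harmonic of the second: 5·85.5 = 427.5 Hz.
f_beat = |419.2 − 427.5| = 8.3 Hz.

8.3 Hz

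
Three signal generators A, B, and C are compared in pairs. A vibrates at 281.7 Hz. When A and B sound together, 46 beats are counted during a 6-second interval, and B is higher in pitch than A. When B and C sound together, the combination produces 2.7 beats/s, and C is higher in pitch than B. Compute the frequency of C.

292.0667 Hz

A–B: Beat frequency = 46/6 = 7.6667 Hz.
B is above A, so f_B = 281.7 + 7.6667 = 289.3667 Hz.
C is above B, so f_C = 289.3667 + 2.7 = 292.0667 Hz.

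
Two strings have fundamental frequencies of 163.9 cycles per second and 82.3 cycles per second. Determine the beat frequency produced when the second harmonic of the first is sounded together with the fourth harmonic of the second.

Second harmonic of the first: 2·163.9 = 327.8 Hz.
Fourth harmonic of the second: 4·82.3 = 329.2 Hz.
f_beat = |327.8 − 329.2| = 1.4 Hz.

1.4 Hz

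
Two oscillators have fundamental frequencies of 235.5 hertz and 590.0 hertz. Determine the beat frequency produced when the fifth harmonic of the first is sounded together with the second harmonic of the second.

2.5 Hz

Fifth harmonic of the first: 5·235.5 = 1177.5 Hz.
Second harmonic of the second: 2·590.0 = 1180.0 Hz.
f_beat = |1177.5 − 1180.0| = 2.5 Hz.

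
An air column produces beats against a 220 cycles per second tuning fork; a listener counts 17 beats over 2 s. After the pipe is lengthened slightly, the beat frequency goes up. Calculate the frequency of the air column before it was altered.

211.5 Hz

Beat frequency = 17/2 = 8.5 Hz.
|f − 220| = 8.5, so the air column was at either 211.5 Hz or 228.5 Hz.
A longer pipe has a lower fundamental; the adjustment lowers the air column's frequency.
The beat rate rose, so the adjustment moved the air column further from 220 Hz — it was already below the reference.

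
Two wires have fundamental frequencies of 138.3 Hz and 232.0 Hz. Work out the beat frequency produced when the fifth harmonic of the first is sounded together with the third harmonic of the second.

4.5 Hz

Fifth harmonic of the first: 5·138.3 = 691.5 Hz.
Third harmonic of the second: 3·232.0 = 696.0 Hz.
f_beat = |691.5 − 696.0| = 4.5 Hz.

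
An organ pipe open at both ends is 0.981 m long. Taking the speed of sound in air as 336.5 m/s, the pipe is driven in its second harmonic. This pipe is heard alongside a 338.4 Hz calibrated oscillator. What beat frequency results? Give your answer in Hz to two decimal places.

Open pipe: f_n = n·v/(2L) = 2·336.5/(2·0.981) = 343.0173 Hz.
f_beat = |343.0173 − 338.4| = 4.62 Hz.

4.62 Hz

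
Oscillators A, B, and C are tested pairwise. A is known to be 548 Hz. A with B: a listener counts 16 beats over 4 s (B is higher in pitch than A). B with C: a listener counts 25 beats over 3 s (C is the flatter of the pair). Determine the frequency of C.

A–B: Beat frequency = 16/4 = 4 Hz.
B is above A, so f_B = 548 + 4 = 552 Hz.
B–C: Beat frequency = 25/3 = 8.3333 Hz.
C is below B, so f_C = 552 − 8.3333 = 543.6667 Hz.

543.6667 Hz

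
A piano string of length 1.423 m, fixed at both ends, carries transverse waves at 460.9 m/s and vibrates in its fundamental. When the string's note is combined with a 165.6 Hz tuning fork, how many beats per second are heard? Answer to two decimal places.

For a string fixed at both ends, f_n = n·v/(2L) = 1·460.9/(2·1.423) = 161.9466 Hz.
f_beat = |161.9466 − 165.6| = 3.65 Hz.

3.65 Hz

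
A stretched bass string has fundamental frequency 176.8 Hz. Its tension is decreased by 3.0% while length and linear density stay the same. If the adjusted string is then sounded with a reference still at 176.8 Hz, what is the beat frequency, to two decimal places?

2.67 Hz

For a string, f ∝ √T, so the new frequency is 176.8·√0.970 = 174.1278 Hz.
f_beat = |174.1278 − 176.8| = 2.67 Hz.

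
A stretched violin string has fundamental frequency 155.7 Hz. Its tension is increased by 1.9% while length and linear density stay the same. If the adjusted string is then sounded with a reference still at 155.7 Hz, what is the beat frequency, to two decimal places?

For a string, f ∝ √T, so the new frequency is 155.7·√1.019 = 157.1722 Hz.
f_beat = |157.1722 − 155.7| = 1.47 Hz.

1.47 Hz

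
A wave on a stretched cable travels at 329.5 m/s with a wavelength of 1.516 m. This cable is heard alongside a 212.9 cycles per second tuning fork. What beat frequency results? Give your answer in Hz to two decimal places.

Source frequency f = v/λ = 329.5/1.516 = 217.3483 Hz.
f_beat = |217.3483 − 212.9| = 4.45 Hz.

4.45 Hz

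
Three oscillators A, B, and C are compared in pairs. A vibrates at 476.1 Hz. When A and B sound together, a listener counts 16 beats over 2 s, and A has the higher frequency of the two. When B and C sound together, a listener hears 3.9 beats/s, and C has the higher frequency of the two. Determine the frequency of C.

472 Hz

A–B: Beat frequency = 16/2 = 8 Hz.
B is below A, so f_B = 476.1 − 8 = 468.1 Hz.
C is above B, so f_C = 468.1 + 3.9 = 472 Hz.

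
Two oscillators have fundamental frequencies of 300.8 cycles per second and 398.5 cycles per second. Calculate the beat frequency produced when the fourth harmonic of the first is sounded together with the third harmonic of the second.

7.7 Hz

Fourth harmonic of the first: 4·300.8 = 1203.2 Hz.
Third harmonic of the second: 3·398.5 = 1195.5 Hz.
f_beat = |1203.2 − 1195.5| = 7.7 Hz.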